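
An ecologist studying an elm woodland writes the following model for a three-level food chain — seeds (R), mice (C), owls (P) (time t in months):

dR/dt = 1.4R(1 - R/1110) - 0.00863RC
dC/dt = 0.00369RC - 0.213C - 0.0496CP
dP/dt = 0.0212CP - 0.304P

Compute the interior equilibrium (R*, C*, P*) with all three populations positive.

R* ≈ 1010, C* ≈ 14.3, P* ≈ 71

From dP/dt = 0: 0.0212C* = 0.304, so C* = 14.3.
From dR/dt = 0: 1.4(1 - R*/1110) = 0.00863·14.3, giving R* = 1110·(1 - 0.0884) = 1010.
From dC/dt = 0: 0.00369·1010 - 0.213 = 0.0496P*, so P* = 3.52/0.0496 = 71.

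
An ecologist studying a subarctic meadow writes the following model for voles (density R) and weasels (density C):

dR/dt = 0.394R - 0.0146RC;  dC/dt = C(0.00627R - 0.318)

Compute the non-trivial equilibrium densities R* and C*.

Set dC/dt = 0 with C > 0: 0.00627R - 0.318 = 0, so R* = 0.318/0.00627 = 50.7.
Set dR/dt = 0 with R > 0: 0.394 - 0.0146C = 0, so C* = 0.394/0.0146 = 27.

R* ≈ 50.7, C* ≈ 27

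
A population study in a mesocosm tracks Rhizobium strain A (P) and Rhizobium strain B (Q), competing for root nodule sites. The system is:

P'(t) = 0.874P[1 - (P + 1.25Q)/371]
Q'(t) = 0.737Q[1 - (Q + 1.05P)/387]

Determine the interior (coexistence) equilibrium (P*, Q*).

P* ≈ 361, Q* ≈ 8.16

Setting both brackets to zero gives the nullclines P + 1.25Q = 371 and 1.05P + Q = 387.
Substituting Q = 387 - 1.05P into the first: P(1 - 1.25·1.05) = 371 - 1.25·387.
So P* = -113/-0.312 = 361, and then Q* = 387 - 1.05·361 = 8.16.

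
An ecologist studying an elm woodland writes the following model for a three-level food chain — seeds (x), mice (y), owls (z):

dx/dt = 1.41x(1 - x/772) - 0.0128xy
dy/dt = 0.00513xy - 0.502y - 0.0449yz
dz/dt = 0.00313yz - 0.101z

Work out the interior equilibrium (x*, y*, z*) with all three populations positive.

x* ≈ 546, y* ≈ 32.3, z* ≈ 51.2

From dz/dt = 0: 0.00313y* = 0.101, so y* = 32.3.
From dx/dt = 0: 1.41(1 - x*/772) = 0.0128·32.3, giving x* = 772·(1 - 0.293) = 546.
From dy/dt = 0: 0.00513·546 - 0.502 = 0.0449z*, so z* = 2.3/0.0449 = 51.2.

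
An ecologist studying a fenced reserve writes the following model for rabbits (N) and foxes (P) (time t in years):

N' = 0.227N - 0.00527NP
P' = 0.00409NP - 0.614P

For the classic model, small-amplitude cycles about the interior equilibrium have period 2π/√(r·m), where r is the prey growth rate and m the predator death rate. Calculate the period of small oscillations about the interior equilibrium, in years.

T ≈ 16.8 years

Here r = 0.227 and m = 0.614, so r·m = 0.139.
ω = √0.139 = 0.373 per year, hence T = 2π/ω ≈ 16.8 years.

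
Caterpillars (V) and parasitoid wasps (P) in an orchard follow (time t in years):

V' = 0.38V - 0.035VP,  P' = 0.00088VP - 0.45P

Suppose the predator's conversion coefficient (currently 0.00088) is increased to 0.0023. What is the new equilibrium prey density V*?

At the interior fixed point, setting dP/dt = 0 with P > 0 fixes V* = (predator death rate)/(VP coefficient) — independent of the other coefficients.
With the change, V* = 0.45/0.0023 = 196; it falls from 511.

V* ≈ 196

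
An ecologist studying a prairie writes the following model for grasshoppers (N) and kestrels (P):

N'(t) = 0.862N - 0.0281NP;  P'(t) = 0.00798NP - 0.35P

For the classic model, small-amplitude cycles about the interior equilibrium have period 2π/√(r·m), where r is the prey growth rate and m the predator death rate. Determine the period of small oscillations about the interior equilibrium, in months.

T ≈ 11.4 months

Here r = 0.862 and m = 0.35, so r·m = 0.302.
ω = √0.302 = 0.549 per month, hence T = 2π/ω ≈ 11.4 months.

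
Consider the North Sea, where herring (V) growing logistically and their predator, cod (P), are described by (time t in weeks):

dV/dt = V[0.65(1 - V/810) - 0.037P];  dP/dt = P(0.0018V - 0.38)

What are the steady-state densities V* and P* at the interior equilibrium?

V* ≈ 211, P* ≈ 13

From dP/dt = 0 with P > 0: 0.0018V* = 0.38, so V* = 211.
Substitute into dV/dt = 0: 0.65(1 - 211/810) = 0.037P*.
The bracket is 0.739, giving P* = 0.481/0.037 = 13.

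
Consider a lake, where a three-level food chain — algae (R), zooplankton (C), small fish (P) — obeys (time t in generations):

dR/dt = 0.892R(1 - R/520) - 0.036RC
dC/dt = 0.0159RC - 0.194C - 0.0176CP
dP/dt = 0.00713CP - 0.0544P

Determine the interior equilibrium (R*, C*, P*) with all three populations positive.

R* ≈ 360, C* ≈ 7.63, P* ≈ 314

From dP/dt = 0: 0.00713C* = 0.0544, so C* = 7.63.
From dR/dt = 0: 0.892(1 - R*/520) = 0.036·7.63, giving R* = 520·(1 - 0.308) = 360.
From dC/dt = 0: 0.0159·360 - 0.194 = 0.0176P*, so P* = 5.53/0.0176 = 314.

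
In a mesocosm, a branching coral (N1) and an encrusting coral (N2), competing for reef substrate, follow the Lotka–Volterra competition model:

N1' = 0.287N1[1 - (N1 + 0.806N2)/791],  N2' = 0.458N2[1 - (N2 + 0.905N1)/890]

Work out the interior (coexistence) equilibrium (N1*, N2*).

N1* ≈ 272, N2* ≈ 644

Setting both brackets to zero gives the nullclines N1 + 0.806N2 = 791 and 0.905N1 + N2 = 890.
Substituting N2 = 890 - 0.905N1 into the first: N1(1 - 0.806·0.905) = 791 - 0.806·890.
So N1* = 73.7/0.271 = 272, and then N2* = 890 - 0.905·272 = 644.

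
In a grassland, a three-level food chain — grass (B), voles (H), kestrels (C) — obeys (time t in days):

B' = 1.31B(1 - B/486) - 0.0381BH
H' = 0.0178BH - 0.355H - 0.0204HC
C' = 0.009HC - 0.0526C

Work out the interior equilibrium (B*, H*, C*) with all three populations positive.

From dC/dt = 0: 0.009H* = 0.0526, so H* = 5.84.
From dB/dt = 0: 1.31(1 - B*/486) = 0.0381·5.84, giving B* = 486·(1 - 0.17) = 403.
From dH/dt = 0: 0.0178·403 - 0.355 = 0.0204C*, so C* = 6.83/0.0204 = 335.

B* ≈ 403, H* ≈ 5.84, C* ≈ 335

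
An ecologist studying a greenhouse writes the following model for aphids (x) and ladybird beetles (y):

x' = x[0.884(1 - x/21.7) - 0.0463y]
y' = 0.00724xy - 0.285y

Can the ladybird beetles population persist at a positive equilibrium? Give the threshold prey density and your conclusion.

Threshold x = 39.4; K < 39.4, so no, the predator goes extinct.

The predator equation gives dy/dt > 0 only when x > 0.285/0.00724 = 39.4.
Without the predator, x → K = 21.7. Since 21.7 < 39.4, the predator cannot invade.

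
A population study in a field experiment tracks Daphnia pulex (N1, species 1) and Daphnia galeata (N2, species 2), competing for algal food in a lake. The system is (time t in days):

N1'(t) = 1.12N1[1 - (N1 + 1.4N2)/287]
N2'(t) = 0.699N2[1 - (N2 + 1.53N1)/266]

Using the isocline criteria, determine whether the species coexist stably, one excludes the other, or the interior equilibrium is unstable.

unstable coexistence (outcome depends on initial conditions)

Compare the nullcline intercepts: K1/α12 = 287/1.4 = 205 < K2 = 266; K2/α21 = 266/1.53 = 174 < K1 = 287.
Since both are reversed, neither can invade when rare; the interior point is a saddle.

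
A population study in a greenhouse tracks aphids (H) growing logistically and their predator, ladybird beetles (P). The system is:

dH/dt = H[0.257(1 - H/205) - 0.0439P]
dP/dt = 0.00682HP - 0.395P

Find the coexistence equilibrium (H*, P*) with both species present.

H* ≈ 57.9, P* ≈ 4.2

From dP/dt = 0 with P > 0: 0.00682H* = 0.395, so H* = 57.9.
Substitute into dH/dt = 0: 0.257(1 - 57.9/205) = 0.0439P*.
The bracket is 0.717, giving P* = 0.184/0.0439 = 4.2.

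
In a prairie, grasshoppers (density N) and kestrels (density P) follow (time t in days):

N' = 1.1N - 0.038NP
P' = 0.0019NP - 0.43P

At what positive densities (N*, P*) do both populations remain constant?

Set dP/dt = 0 with P > 0: 0.0019N - 0.43 = 0, so N* = 0.43/0.0019 = 226.
Set dN/dt = 0 with N > 0: 1.1 - 0.038P = 0, so P* = 1.1/0.038 = 28.9.

N* ≈ 226, P* ≈ 28.9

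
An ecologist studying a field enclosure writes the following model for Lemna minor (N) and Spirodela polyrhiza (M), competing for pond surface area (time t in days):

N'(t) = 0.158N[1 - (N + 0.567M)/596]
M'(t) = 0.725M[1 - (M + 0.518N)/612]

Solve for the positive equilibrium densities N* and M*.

N* ≈ 353, M* ≈ 429

Setting both brackets to zero gives the nullclines N + 0.567M = 596 and 0.518N + M = 612.
Substituting M = 612 - 0.518N into the first: N(1 - 0.567·0.518) = 596 - 0.567·612.
So N* = 249/0.706 = 353, and then M* = 612 - 0.518·353 = 429.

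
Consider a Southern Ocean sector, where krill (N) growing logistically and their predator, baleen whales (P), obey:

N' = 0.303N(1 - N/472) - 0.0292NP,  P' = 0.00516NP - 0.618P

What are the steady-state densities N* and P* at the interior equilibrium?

N* ≈ 120, P* ≈ 7.74

From dP/dt = 0 with P > 0: 0.00516N* = 0.618, so N* = 120.
Substitute into dN/dt = 0: 0.303(1 - 120/472) = 0.0292P*.
The bracket is 0.746, giving P* = 0.226/0.0292 = 7.74.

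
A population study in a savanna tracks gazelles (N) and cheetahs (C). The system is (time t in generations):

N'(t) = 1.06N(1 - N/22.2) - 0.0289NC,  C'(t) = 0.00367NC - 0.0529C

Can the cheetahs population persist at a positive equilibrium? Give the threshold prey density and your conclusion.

The predator equation gives dC/dt > 0 only when N > 0.0529/0.00367 = 14.4.
Without the predator, N → K = 22.2. Since 22.2 > 14.4, the predator can invade and persist.

Threshold N = 14.4; K > 14.4, so yes, the predator persists.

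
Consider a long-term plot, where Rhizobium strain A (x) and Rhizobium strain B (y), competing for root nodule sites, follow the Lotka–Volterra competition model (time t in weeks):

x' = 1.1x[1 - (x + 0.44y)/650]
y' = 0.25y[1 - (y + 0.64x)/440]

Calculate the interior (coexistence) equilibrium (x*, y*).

Setting both brackets to zero gives the nullclines x + 0.44y = 650 and 0.64x + y = 440.
Substituting y = 440 - 0.64x into the first: x(1 - 0.44·0.64) = 650 - 0.44·440.
So x* = 456/0.718 = 635, and then y* = 440 - 0.64·635 = 33.4.

x* ≈ 635, y* ≈ 33.4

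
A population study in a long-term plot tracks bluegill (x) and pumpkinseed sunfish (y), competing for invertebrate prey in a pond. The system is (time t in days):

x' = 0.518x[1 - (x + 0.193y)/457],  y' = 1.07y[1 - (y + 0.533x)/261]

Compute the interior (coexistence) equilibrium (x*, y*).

Setting both brackets to zero gives the nullclines x + 0.193y = 457 and 0.533x + y = 261.
Substituting y = 261 - 0.533x into the first: x(1 - 0.193·0.533) = 457 - 0.193·261.
So x* = 407/0.897 = 453, and then y* = 261 - 0.533·453 = 19.4.

x* ≈ 453, y* ≈ 19.4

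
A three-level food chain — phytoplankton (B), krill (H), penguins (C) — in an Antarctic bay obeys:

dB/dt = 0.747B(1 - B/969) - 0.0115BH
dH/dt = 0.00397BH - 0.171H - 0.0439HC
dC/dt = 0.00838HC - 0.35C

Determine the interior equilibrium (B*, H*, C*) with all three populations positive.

From dC/dt = 0: 0.00838H* = 0.35, so H* = 41.8.
From dB/dt = 0: 0.747(1 - B*/969) = 0.0115·41.8, giving B* = 969·(1 - 0.643) = 346.
From dH/dt = 0: 0.00397·346 - 0.171 = 0.0439C*, so C* = 1.2/0.0439 = 27.4.

B* ≈ 346, H* ≈ 41.8, C* ≈ 27.4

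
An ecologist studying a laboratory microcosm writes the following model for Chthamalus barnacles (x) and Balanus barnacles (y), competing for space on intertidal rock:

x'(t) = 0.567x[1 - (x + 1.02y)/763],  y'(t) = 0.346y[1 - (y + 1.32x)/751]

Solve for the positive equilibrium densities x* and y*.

x* ≈ 8.72, y* ≈ 739

Setting both brackets to zero gives the nullclines x + 1.02y = 763 and 1.32x + y = 751.
Substituting y = 751 - 1.32x into the first: x(1 - 1.02·1.32) = 763 - 1.02·751.
So x* = -3.02/-0.346 = 8.72, and then y* = 751 - 1.32·8.72 = 739.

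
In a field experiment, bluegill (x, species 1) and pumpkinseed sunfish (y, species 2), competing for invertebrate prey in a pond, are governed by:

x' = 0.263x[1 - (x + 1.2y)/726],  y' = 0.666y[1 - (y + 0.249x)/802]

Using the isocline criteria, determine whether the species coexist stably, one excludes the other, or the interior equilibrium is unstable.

Compare the nullcline intercepts: K1/α12 = 726/1.2 = 605 < K2 = 802; K2/α21 = 802/0.249 = 3220 > K1 = 726.
Since the inequalities point opposite ways, species 2 can invade but species 1 cannot.

species 2 excludes species 1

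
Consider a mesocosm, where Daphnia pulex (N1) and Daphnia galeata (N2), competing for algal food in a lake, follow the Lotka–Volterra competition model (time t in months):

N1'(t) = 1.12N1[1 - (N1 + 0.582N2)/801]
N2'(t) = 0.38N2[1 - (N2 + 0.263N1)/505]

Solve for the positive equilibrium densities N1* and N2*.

N1* ≈ 599, N2* ≈ 348

Setting both brackets to zero gives the nullclines N1 + 0.582N2 = 801 and 0.263N1 + N2 = 505.
Substituting N2 = 505 - 0.263N1 into the first: N1(1 - 0.582·0.263) = 801 - 0.582·505.
So N1* = 507/0.847 = 599, and then N2* = 505 - 0.263·599 = 348.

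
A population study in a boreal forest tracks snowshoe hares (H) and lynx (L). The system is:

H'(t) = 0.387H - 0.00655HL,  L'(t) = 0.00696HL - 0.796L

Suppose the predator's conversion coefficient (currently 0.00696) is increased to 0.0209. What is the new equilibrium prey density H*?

At the interior fixed point, setting dL/dt = 0 with L > 0 fixes H* = (predator death rate)/(HL coefficient) — independent of the other coefficients.
With the change, H* = 0.796/0.0209 = 38.1; it falls from 114.

H* ≈ 38.1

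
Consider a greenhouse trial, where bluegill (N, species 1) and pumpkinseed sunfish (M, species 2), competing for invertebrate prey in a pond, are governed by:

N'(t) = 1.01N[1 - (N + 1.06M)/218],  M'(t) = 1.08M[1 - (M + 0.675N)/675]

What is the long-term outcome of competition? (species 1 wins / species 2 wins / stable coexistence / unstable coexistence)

Compare the nullcline intercepts: K1/α12 = 218/1.06 = 206 < K2 = 675; K2/α21 = 675/0.675 = 1000 > K1 = 218.
Since the inequalities point opposite ways, species 2 can invade but species 1 cannot.

species 2 excludes species 1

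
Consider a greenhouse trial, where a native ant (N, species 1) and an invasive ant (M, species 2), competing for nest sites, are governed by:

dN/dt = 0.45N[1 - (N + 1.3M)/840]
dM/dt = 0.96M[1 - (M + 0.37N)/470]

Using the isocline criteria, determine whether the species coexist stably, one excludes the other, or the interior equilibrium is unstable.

Compare the nullcline intercepts: K1/α12 = 840/1.3 = 646 > K2 = 470; K2/α21 = 470/0.37 = 1270 > K1 = 840.
Since both inequalities hold, each species can invade when rare, so the interior equilibrium is stable.

stable coexistence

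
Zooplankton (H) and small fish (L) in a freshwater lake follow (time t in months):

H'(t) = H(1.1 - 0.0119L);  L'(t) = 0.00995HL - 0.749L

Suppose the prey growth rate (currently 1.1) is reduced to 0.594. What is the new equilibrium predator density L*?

At the interior fixed point, setting dH/dt = 0 with H > 0 fixes L* = (prey growth rate)/(HL coefficient) — independent of the other coefficients.
With the change, L* = 0.594/0.0119 = 49.9; it falls from 92.4.

L* ≈ 49.9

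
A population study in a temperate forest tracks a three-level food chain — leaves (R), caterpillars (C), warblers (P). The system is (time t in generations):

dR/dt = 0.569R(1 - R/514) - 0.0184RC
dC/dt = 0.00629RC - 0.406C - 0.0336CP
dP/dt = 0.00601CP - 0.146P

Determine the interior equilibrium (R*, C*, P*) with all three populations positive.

R* ≈ 110, C* ≈ 24.3, P* ≈ 8.55

From dP/dt = 0: 0.00601C* = 0.146, so C* = 24.3.
From dR/dt = 0: 0.569(1 - R*/514) = 0.0184·24.3, giving R* = 514·(1 - 0.786) = 110.
From dC/dt = 0: 0.00629·110 - 0.406 = 0.0336P*, so P* = 0.287/0.0336 = 8.55.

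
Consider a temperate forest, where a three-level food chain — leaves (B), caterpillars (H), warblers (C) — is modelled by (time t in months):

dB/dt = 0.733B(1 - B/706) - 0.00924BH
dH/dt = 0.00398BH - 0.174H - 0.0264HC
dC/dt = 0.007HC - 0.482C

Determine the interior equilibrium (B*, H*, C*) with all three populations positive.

B* ≈ 93.2, H* ≈ 68.9, C* ≈ 7.46

From dC/dt = 0: 0.007H* = 0.482, so H* = 68.9.
From dB/dt = 0: 0.733(1 - B*/706) = 0.00924·68.9, giving B* = 706·(1 - 0.868) = 93.2.
From dH/dt = 0: 0.00398·93.2 - 0.174 = 0.0264C*, so C* = 0.197/0.0264 = 7.46.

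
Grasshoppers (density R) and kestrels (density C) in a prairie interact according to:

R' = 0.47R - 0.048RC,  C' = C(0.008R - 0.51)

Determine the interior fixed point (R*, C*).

R* ≈ 63.8, C* ≈ 9.79

Set dC/dt = 0 with C > 0: 0.008R - 0.51 = 0, so R* = 0.51/0.008 = 63.8.
Set dR/dt = 0 with R > 0: 0.47 - 0.048C = 0, so C* = 0.47/0.048 = 9.79.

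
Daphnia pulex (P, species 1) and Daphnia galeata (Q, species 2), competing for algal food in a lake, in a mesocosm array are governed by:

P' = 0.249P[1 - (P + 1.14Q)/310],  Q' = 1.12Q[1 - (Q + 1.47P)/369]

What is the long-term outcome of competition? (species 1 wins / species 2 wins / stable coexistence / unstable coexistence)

Compare the nullcline intercepts: K1/α12 = 310/1.14 = 272 < K2 = 369; K2/α21 = 369/1.47 = 251 < K1 = 310.
Since both are reversed, neither can invade when rare; the interior point is a saddle.

unstable coexistence (outcome depends on initial conditions)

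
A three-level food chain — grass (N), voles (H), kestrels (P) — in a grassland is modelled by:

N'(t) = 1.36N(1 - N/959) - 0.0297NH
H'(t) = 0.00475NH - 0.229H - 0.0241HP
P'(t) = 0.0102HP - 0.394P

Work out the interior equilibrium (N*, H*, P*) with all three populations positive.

N* ≈ 150, H* ≈ 38.6, P* ≈ 20.1

From dP/dt = 0: 0.0102H* = 0.394, so H* = 38.6.
From dN/dt = 0: 1.36(1 - N*/959) = 0.0297·38.6, giving N* = 959·(1 - 0.844) = 150.
From dH/dt = 0: 0.00475·150 - 0.229 = 0.0241P*, so P* = 0.484/0.0241 = 20.1.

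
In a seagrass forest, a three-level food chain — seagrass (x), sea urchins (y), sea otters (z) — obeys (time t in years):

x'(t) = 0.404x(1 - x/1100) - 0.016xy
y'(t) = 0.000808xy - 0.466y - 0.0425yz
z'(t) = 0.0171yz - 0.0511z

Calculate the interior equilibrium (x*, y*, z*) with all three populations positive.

From dz/dt = 0: 0.0171y* = 0.0511, so y* = 2.99.
From dx/dt = 0: 0.404(1 - x*/1100) = 0.016·2.99, giving x* = 1100·(1 - 0.118) = 970.
From dy/dt = 0: 0.000808·970 - 0.466 = 0.0425z*, so z* = 0.318/0.0425 = 7.47.

x* ≈ 970, y* ≈ 2.99, z* ≈ 7.47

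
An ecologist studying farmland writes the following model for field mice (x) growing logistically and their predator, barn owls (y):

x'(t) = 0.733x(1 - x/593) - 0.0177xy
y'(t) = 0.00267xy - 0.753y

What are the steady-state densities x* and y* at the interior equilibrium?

x* ≈ 282, y* ≈ 21.7

From dy/dt = 0 with y > 0: 0.00267x* = 0.753, so x* = 282.
Substitute into dx/dt = 0: 0.733(1 - 282/593) = 0.0177y*.
The bracket is 0.524, giving y* = 0.384/0.0177 = 21.7.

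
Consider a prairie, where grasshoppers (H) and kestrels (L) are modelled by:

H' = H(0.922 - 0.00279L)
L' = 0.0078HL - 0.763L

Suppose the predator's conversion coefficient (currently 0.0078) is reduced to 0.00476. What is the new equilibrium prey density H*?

At the interior fixed point, setting dL/dt = 0 with L > 0 fixes H* = (predator death rate)/(HL coefficient) — independent of the other coefficients.
With the change, H* = 0.763/0.00476 = 160; it rises from 97.8.

H* ≈ 160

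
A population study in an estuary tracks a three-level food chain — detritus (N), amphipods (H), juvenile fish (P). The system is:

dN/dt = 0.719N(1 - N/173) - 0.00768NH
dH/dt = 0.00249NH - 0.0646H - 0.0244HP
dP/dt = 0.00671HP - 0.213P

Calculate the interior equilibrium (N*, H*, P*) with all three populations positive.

N* ≈ 114, H* ≈ 31.7, P* ≈ 9.02

From dP/dt = 0: 0.00671H* = 0.213, so H* = 31.7.
From dN/dt = 0: 0.719(1 - N*/173) = 0.00768·31.7, giving N* = 173·(1 - 0.339) = 114.
From dH/dt = 0: 0.00249·114 - 0.0646 = 0.0244P*, so P* = 0.22/0.0244 = 9.02.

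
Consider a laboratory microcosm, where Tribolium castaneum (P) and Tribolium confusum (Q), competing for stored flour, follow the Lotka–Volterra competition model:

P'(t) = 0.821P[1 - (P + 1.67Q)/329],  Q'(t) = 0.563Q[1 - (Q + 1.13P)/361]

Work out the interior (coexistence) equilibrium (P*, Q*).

P* ≈ 309, Q* ≈ 12.1

Setting both brackets to zero gives the nullclines P + 1.67Q = 329 and 1.13P + Q = 361.
Substituting Q = 361 - 1.13P into the first: P(1 - 1.67·1.13) = 329 - 1.67·361.
So P* = -274/-0.887 = 309, and then Q* = 361 - 1.13·309 = 12.1.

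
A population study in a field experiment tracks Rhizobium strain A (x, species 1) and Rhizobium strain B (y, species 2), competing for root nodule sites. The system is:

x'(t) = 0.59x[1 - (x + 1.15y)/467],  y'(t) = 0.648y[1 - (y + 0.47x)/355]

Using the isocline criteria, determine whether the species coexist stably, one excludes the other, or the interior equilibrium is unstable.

stable coexistence

Compare the nullcline intercepts: K1/α12 = 467/1.15 = 406 > K2 = 355; K2/α21 = 355/0.47 = 755 > K1 = 467.
Since both inequalities hold, each species can invade when rare, so the interior equilibrium is stable.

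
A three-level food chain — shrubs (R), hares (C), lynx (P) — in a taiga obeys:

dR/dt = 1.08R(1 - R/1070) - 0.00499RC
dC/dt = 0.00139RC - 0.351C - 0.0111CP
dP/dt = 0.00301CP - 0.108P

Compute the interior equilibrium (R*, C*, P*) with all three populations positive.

R* ≈ 893, C* ≈ 35.9, P* ≈ 80.2

From dP/dt = 0: 0.00301C* = 0.108, so C* = 35.9.
From dR/dt = 0: 1.08(1 - R*/1070) = 0.00499·35.9, giving R* = 1070·(1 - 0.166) = 893.
From dC/dt = 0: 0.00139·893 - 0.351 = 0.0111P*, so P* = 0.89/0.0111 = 80.2.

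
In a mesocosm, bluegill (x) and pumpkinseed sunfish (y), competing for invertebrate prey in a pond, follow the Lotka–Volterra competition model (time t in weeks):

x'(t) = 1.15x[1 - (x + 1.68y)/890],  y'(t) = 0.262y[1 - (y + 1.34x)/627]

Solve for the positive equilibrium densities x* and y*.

x* ≈ 131, y* ≈ 452

Setting both brackets to zero gives the nullclines x + 1.68y = 890 and 1.34x + y = 627.
Substituting y = 627 - 1.34x into the first: x(1 - 1.68·1.34) = 890 - 1.68·627.
So x* = -163/-1.25 = 131, and then y* = 627 - 1.34·131 = 452.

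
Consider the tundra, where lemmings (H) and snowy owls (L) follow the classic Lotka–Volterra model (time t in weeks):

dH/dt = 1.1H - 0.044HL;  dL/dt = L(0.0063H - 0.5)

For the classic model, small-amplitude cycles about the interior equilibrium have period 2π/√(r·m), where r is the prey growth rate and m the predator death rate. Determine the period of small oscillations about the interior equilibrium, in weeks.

T ≈ 8.47 weeks

Here r = 1.1 and m = 0.5, so r·m = 0.55.
ω = √0.55 = 0.742 per week, hence T = 2π/ω ≈ 8.47 weeks.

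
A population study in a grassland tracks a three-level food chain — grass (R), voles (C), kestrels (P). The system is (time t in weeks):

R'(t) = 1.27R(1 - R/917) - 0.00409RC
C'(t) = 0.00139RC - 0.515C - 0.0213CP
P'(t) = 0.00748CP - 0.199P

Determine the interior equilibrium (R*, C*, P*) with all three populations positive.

From dP/dt = 0: 0.00748C* = 0.199, so C* = 26.6.
From dR/dt = 0: 1.27(1 - R*/917) = 0.00409·26.6, giving R* = 917·(1 - 0.0857) = 838.
From dC/dt = 0: 0.00139·838 - 0.515 = 0.0213P*, so P* = 0.65/0.0213 = 30.5.

R* ≈ 838, C* ≈ 26.6, P* ≈ 30.5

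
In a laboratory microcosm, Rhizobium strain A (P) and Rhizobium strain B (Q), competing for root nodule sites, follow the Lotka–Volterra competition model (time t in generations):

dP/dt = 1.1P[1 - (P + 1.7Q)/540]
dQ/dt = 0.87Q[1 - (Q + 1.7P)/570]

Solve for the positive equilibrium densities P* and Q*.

Setting both brackets to zero gives the nullclines P + 1.7Q = 540 and 1.7P + Q = 570.
Substituting Q = 570 - 1.7P into the first: P(1 - 1.7·1.7) = 540 - 1.7·570.
So P* = -429/-1.89 = 227, and then Q* = 570 - 1.7·227 = 184.

P* ≈ 227, Q* ≈ 184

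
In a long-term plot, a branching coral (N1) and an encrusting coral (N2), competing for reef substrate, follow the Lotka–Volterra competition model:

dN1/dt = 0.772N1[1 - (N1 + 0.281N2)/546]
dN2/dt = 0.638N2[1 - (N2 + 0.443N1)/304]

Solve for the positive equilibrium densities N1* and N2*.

Setting both brackets to zero gives the nullclines N1 + 0.281N2 = 546 and 0.443N1 + N2 = 304.
Substituting N2 = 304 - 0.443N1 into the first: N1(1 - 0.281·0.443) = 546 - 0.281·304.
So N1* = 461/0.876 = 526, and then N2* = 304 - 0.443·526 = 71.

N1* ≈ 526, N2* ≈ 71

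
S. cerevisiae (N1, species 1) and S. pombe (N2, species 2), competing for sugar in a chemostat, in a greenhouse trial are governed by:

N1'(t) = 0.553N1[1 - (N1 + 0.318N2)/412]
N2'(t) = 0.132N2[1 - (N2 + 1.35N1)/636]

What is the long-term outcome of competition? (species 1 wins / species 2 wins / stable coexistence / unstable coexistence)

Compare the nullcline intercepts: K1/α12 = 412/0.318 = 1300 > K2 = 636; K2/α21 = 636/1.35 = 471 > K1 = 412.
Since both inequalities hold, each species can invade when rare, so the interior equilibrium is stable.

stable coexistence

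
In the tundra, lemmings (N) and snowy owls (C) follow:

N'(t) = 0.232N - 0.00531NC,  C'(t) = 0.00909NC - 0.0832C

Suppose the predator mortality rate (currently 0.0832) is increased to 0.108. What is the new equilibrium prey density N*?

N* ≈ 11.9

At the interior fixed point, setting dC/dt = 0 with C > 0 fixes N* = (predator death rate)/(NC coefficient) — independent of the other coefficients.
With the change, N* = 0.108/0.00909 = 11.9; it rises from 9.15.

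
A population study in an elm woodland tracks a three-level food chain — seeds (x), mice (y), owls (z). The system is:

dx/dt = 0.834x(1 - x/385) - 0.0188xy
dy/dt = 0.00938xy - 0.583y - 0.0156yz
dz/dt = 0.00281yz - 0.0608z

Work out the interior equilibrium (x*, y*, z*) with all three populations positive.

From dz/dt = 0: 0.00281y* = 0.0608, so y* = 21.6.
From dx/dt = 0: 0.834(1 - x*/385) = 0.0188·21.6, giving x* = 385·(1 - 0.488) = 197.
From dy/dt = 0: 0.00938·197 - 0.583 = 0.0156z*, so z* = 1.27/0.0156 = 81.2.

x* ≈ 197, y* ≈ 21.6, z* ≈ 81.2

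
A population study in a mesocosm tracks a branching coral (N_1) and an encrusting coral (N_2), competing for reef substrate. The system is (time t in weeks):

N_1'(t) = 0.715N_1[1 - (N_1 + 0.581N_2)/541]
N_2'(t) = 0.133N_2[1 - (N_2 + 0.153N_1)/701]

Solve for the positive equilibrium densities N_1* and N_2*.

Setting both brackets to zero gives the nullclines N_1 + 0.581N_2 = 541 and 0.153N_1 + N_2 = 701.
Substituting N_2 = 701 - 0.153N_1 into the first: N_1(1 - 0.581·0.153) = 541 - 0.581·701.
So N_1* = 134/0.911 = 147, and then N_2* = 701 - 0.153·147 = 679.

N_1* ≈ 147, N_2* ≈ 679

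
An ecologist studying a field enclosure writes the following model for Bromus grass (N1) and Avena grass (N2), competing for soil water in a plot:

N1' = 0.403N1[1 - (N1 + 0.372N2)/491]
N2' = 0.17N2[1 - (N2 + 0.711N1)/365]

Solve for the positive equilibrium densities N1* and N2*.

Setting both brackets to zero gives the nullclines N1 + 0.372N2 = 491 and 0.711N1 + N2 = 365.
Substituting N2 = 365 - 0.711N1 into the first: N1(1 - 0.372·0.711) = 491 - 0.372·365.
So N1* = 355/0.736 = 483, and then N2* = 365 - 0.711·483 = 21.6.

N1* ≈ 483, N2* ≈ 21.6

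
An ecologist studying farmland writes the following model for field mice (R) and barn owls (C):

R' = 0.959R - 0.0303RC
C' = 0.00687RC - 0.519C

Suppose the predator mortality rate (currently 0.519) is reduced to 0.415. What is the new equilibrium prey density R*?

At the interior fixed point, setting dC/dt = 0 with C > 0 fixes R* = (predator death rate)/(RC coefficient) — independent of the other coefficients.
With the change, R* = 0.415/0.00687 = 60.4; it falls from 75.5.

R* ≈ 60.4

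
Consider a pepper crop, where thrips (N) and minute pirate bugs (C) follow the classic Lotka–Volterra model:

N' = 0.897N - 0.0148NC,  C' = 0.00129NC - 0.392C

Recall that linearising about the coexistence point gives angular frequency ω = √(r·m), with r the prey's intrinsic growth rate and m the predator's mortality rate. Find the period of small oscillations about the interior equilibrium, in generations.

Here r = 0.897 and m = 0.392, so r·m = 0.352.
ω = √0.352 = 0.593 per generation, hence T = 2π/ω ≈ 10.6 generations.

T ≈ 10.6 generations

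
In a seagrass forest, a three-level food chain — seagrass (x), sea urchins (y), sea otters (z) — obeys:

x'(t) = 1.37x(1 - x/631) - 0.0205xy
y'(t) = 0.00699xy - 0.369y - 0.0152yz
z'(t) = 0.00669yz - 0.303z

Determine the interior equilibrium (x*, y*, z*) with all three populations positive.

From dz/dt = 0: 0.00669y* = 0.303, so y* = 45.3.
From dx/dt = 0: 1.37(1 - x*/631) = 0.0205·45.3, giving x* = 631·(1 - 0.678) = 203.
From dy/dt = 0: 0.00699·203 - 0.369 = 0.0152z*, so z* = 1.05/0.0152 = 69.2.

x* ≈ 203, y* ≈ 45.3, z* ≈ 69.2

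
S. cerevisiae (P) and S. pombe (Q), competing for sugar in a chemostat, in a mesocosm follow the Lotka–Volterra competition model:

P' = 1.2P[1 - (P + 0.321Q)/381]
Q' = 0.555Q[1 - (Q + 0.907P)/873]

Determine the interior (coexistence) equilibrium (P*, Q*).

P* ≈ 142, Q* ≈ 744

Setting both brackets to zero gives the nullclines P + 0.321Q = 381 and 0.907P + Q = 873.
Substituting Q = 873 - 0.907P into the first: P(1 - 0.321·0.907) = 381 - 0.321·873.
So P* = 101/0.709 = 142, and then Q* = 873 - 0.907·142 = 744.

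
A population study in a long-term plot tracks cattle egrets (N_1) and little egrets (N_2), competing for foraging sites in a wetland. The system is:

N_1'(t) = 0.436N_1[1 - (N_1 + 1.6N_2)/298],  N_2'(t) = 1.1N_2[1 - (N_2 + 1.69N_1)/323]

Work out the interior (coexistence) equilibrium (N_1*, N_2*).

N_1* ≈ 128, N_2* ≈ 106

Setting both brackets to zero gives the nullclines N_1 + 1.6N_2 = 298 and 1.69N_1 + N_2 = 323.
Substituting N_2 = 323 - 1.69N_1 into the first: N_1(1 - 1.6·1.69) = 298 - 1.6·323.
So N_1* = -219/-1.7 = 128, and then N_2* = 323 - 1.69·128 = 106.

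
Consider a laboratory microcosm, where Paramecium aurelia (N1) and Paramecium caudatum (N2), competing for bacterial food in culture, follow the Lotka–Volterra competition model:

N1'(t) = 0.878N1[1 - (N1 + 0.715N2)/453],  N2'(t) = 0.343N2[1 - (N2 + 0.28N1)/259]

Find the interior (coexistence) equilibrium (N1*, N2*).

N1* ≈ 335, N2* ≈ 165

Setting both brackets to zero gives the nullclines N1 + 0.715N2 = 453 and 0.28N1 + N2 = 259.
Substituting N2 = 259 - 0.28N1 into the first: N1(1 - 0.715·0.28) = 453 - 0.715·259.
So N1* = 268/0.8 = 335, and then N2* = 259 - 0.28·335 = 165.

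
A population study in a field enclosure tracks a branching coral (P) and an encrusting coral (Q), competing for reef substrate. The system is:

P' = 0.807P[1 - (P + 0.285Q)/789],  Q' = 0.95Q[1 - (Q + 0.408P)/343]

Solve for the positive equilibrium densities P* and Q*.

Setting both brackets to zero gives the nullclines P + 0.285Q = 789 and 0.408P + Q = 343.
Substituting Q = 343 - 0.408P into the first: P(1 - 0.285·0.408) = 789 - 0.285·343.
So P* = 691/0.884 = 782, and then Q* = 343 - 0.408·782 = 23.9.

P* ≈ 782, Q* ≈ 23.9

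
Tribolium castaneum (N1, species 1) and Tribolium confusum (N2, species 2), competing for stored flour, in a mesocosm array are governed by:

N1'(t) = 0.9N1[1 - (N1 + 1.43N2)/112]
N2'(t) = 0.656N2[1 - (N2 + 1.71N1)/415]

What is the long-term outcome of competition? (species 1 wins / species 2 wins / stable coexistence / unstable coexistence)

species 2 excludes species 1

Compare the nullcline intercepts: K1/α12 = 112/1.43 = 78.3 < K2 = 415; K2/α21 = 415/1.71 = 243 > K1 = 112.
Since the inequalities point opposite ways, species 2 can invade but species 1 cannot.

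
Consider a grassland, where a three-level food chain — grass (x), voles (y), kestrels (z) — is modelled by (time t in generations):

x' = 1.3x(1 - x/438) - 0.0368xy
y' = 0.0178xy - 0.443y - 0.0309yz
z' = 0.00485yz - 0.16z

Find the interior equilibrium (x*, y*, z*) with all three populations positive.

x* ≈ 29, y* ≈ 33, z* ≈ 2.35

From dz/dt = 0: 0.00485y* = 0.16, so y* = 33.
From dx/dt = 0: 1.3(1 - x*/438) = 0.0368·33, giving x* = 438·(1 - 0.934) = 29.
From dy/dt = 0: 0.0178·29 - 0.443 = 0.0309z*, so z* = 0.0726/0.0309 = 2.35.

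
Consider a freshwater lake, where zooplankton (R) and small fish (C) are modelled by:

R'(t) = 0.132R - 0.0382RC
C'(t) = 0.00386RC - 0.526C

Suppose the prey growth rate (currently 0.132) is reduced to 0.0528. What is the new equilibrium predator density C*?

At the interior fixed point, setting dR/dt = 0 with R > 0 fixes C* = (prey growth rate)/(RC coefficient) — independent of the other coefficients.
With the change, C* = 0.0528/0.0382 = 1.38; it falls from 3.46.

C* ≈ 1.38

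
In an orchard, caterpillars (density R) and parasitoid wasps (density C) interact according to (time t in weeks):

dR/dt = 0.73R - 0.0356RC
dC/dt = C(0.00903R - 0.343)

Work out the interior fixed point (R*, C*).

R* ≈ 38, C* ≈ 20.5

Set dC/dt = 0 with C > 0: 0.00903R - 0.343 = 0, so R* = 0.343/0.00903 = 38.
Set dR/dt = 0 with R > 0: 0.73 - 0.0356C = 0, so C* = 0.73/0.0356 = 20.5.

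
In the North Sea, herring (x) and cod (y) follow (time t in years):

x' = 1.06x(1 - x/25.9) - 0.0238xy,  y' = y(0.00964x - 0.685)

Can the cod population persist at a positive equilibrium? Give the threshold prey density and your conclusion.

Threshold x = 71.1; K < 71.1, so no, the predator goes extinct.

The predator equation gives dy/dt > 0 only when x > 0.685/0.00964 = 71.1.
Without the predator, x → K = 25.9. Since 25.9 < 71.1, the predator cannot invade.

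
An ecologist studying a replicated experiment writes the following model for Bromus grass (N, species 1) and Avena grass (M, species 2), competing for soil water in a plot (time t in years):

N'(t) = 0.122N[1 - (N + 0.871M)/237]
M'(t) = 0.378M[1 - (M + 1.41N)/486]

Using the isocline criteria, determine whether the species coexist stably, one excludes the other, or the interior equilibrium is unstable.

Compare the nullcline intercepts: K1/α12 = 237/0.871 = 272 < K2 = 486; K2/α21 = 486/1.41 = 345 > K1 = 237.
Since the inequalities point opposite ways, species 2 can invade but species 1 cannot.

species 2 excludes species 1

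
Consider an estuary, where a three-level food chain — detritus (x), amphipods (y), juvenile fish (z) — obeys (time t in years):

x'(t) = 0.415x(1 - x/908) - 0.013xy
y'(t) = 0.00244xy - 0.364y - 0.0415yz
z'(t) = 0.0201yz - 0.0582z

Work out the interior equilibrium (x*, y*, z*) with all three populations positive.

x* ≈ 826, y* ≈ 2.9, z* ≈ 39.8

From dz/dt = 0: 0.0201y* = 0.0582, so y* = 2.9.
From dx/dt = 0: 0.415(1 - x*/908) = 0.013·2.9, giving x* = 908·(1 - 0.0907) = 826.
From dy/dt = 0: 0.00244·826 - 0.364 = 0.0415z*, so z* = 1.65/0.0415 = 39.8.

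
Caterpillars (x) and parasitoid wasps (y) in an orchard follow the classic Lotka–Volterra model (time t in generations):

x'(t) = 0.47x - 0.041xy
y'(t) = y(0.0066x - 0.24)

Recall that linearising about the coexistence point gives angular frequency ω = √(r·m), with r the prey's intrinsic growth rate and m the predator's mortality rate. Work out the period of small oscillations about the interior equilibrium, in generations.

T ≈ 18.7 generations

Here r = 0.47 and m = 0.24, so r·m = 0.113.
ω = √0.113 = 0.336 per generation, hence T = 2π/ω ≈ 18.7 generations.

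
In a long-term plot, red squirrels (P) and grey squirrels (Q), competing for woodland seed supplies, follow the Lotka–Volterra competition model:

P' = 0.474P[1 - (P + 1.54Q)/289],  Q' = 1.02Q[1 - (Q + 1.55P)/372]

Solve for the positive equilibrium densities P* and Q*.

P* ≈ 205, Q* ≈ 54.8

Setting both brackets to zero gives the nullclines P + 1.54Q = 289 and 1.55P + Q = 372.
Substituting Q = 372 - 1.55P into the first: P(1 - 1.54·1.55) = 289 - 1.54·372.
So P* = -284/-1.39 = 205, and then Q* = 372 - 1.55·205 = 54.8.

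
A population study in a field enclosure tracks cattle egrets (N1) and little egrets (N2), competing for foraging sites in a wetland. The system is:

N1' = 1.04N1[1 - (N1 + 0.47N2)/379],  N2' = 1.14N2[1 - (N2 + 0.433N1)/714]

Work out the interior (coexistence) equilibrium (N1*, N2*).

N1* ≈ 54.5, N2* ≈ 690

Setting both brackets to zero gives the nullclines N1 + 0.47N2 = 379 and 0.433N1 + N2 = 714.
Substituting N2 = 714 - 0.433N1 into the first: N1(1 - 0.47·0.433) = 379 - 0.47·714.
So N1* = 43.4/0.796 = 54.5, and then N2* = 714 - 0.433·54.5 = 690.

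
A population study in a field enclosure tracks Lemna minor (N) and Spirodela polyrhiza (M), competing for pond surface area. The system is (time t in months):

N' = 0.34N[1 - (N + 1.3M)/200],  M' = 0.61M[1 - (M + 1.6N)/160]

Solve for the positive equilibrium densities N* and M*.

Setting both brackets to zero gives the nullclines N + 1.3M = 200 and 1.6N + M = 160.
Substituting M = 160 - 1.6N into the first: N(1 - 1.3·1.6) = 200 - 1.3·160.
So N* = -8/-1.08 = 7.41, and then M* = 160 - 1.6·7.41 = 148.

N* ≈ 7.41, M* ≈ 148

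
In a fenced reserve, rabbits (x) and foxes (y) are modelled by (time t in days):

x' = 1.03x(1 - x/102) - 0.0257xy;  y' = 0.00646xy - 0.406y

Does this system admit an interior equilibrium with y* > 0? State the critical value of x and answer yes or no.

Threshold x = 62.8; K > 62.8, so yes, the predator persists.

The predator equation gives dy/dt > 0 only when x > 0.406/0.00646 = 62.8.
Without the predator, x → K = 102. Since 102 > 62.8, the predator can invade and persist.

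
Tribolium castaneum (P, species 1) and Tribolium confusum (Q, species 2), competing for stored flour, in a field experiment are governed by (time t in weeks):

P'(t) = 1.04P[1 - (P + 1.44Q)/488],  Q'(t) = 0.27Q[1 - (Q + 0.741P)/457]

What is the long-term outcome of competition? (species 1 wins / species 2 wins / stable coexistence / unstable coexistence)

Compare the nullcline intercepts: K1/α12 = 488/1.44 = 339 < K2 = 457; K2/α21 = 457/0.741 = 617 > K1 = 488.
Since the inequalities point opposite ways, species 2 can invade but species 1 cannot.

species 2 excludes species 1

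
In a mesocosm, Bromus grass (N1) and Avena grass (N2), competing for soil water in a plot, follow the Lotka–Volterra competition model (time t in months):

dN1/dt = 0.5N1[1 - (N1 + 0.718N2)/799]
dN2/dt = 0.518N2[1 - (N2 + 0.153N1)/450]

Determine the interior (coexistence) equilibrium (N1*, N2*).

Setting both brackets to zero gives the nullclines N1 + 0.718N2 = 799 and 0.153N1 + N2 = 450.
Substituting N2 = 450 - 0.153N1 into the first: N1(1 - 0.718·0.153) = 799 - 0.718·450.
So N1* = 476/0.89 = 535, and then N2* = 450 - 0.153·535 = 368.

N1* ≈ 535, N2* ≈ 368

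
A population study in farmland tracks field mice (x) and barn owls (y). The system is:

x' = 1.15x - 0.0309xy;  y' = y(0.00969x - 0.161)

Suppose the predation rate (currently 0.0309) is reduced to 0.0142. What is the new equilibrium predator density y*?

At the interior fixed point, setting dx/dt = 0 with x > 0 fixes y* = (prey growth rate)/(xy coefficient) — independent of the other coefficients.
With the change, y* = 1.15/0.0142 = 81; it rises from 37.2.

y* ≈ 81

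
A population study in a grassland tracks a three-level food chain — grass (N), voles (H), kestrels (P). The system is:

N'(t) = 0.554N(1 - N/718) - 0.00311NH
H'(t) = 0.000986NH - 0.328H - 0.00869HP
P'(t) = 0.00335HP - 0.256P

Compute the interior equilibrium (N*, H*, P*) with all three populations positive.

From dP/dt = 0: 0.00335H* = 0.256, so H* = 76.4.
From dN/dt = 0: 0.554(1 - N*/718) = 0.00311·76.4, giving N* = 718·(1 - 0.429) = 410.
From dH/dt = 0: 0.000986·410 - 0.328 = 0.00869P*, so P* = 0.0762/0.00869 = 8.77.

N* ≈ 410, H* ≈ 76.4, P* ≈ 8.77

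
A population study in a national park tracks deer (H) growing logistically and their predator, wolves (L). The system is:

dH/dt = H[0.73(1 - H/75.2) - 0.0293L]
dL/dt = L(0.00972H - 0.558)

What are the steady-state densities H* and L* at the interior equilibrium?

H* ≈ 57.4, L* ≈ 5.89

From dL/dt = 0 with L > 0: 0.00972H* = 0.558, so H* = 57.4.
Substitute into dH/dt = 0: 0.73(1 - 57.4/75.2) = 0.0293L*.
The bracket is 0.237, giving L* = 0.173/0.0293 = 5.89.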